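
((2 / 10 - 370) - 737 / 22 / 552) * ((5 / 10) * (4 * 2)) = -2041631 / 1380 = -1479.44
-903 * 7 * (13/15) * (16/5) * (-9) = 3944304/25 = 157772.16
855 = 855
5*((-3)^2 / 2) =45 / 2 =22.50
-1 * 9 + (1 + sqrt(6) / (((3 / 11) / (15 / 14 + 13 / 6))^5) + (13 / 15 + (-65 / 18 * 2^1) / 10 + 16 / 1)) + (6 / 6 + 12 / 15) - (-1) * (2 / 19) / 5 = 17041 / 1710 + 234157455059968 * sqrt(6) / 992436543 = 577947.46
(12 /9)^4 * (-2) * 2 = -1024 /81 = -12.64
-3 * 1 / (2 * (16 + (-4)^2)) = -3 / 64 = -0.05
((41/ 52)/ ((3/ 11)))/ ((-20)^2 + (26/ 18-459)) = -1353/ 26936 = -0.05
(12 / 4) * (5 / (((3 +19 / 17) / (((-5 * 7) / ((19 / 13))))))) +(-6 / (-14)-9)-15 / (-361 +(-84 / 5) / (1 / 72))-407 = -502.80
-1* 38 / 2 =-19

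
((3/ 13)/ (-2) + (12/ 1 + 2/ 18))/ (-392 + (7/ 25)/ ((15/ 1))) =-0.03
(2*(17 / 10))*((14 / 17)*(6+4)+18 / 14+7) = 1966 / 35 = 56.17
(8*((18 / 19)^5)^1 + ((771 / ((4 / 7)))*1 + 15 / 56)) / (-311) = -187972756191 / 43123740184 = -4.36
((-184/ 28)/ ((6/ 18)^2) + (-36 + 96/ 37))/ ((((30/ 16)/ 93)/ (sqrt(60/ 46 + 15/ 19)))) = -1188912 * sqrt(399855)/ 113183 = -6642.32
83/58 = 1.43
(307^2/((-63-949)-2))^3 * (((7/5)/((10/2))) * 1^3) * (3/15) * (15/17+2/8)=-451251873537214211/8862021324000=-50919.75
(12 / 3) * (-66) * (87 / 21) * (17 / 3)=-43384 / 7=-6197.71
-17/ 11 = -1.55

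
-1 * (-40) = 40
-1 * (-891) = 891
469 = 469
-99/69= -33/23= -1.43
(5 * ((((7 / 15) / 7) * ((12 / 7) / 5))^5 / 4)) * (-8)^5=-8388608 / 32826171875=-0.00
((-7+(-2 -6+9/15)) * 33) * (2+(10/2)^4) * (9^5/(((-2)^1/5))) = 43984182924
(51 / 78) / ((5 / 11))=187 / 130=1.44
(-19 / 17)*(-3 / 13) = 57 / 221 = 0.26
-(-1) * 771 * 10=7710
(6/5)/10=0.12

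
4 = 4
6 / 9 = 2 / 3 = 0.67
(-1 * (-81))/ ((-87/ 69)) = -1863/ 29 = -64.24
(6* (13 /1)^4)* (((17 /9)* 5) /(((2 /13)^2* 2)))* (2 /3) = 410278765 /18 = 22793264.72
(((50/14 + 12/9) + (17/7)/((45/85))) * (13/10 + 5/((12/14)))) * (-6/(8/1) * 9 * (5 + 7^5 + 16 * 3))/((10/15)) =-80910297/7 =-11558613.86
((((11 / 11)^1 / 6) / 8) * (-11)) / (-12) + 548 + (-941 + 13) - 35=-239029 / 576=-414.98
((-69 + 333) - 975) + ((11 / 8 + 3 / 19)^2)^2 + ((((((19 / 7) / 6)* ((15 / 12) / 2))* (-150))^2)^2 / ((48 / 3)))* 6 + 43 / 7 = 1212504.06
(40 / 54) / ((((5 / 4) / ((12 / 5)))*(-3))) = -64 / 135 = -0.47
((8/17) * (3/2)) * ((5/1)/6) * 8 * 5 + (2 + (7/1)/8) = 3591/136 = 26.40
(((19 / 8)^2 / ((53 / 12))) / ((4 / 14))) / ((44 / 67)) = 507927 / 74624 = 6.81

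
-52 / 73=-0.71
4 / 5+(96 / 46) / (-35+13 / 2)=1588 / 2185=0.73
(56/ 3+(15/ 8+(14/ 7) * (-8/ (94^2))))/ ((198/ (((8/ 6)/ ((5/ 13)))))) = 14156233/ 39364380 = 0.36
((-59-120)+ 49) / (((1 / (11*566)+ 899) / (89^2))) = -1282219796 / 1119435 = -1145.42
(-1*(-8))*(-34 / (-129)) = 2.11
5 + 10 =15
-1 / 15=-0.07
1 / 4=0.25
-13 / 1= -13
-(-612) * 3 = 1836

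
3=3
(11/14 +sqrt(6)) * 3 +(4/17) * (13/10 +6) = 11.42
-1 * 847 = -847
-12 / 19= -0.63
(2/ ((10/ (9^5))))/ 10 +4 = 59249/ 50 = 1184.98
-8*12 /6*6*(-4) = 384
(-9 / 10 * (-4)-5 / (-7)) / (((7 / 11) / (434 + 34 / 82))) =29584071 / 10045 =2945.15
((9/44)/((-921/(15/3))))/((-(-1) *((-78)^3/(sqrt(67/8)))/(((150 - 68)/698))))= 0.00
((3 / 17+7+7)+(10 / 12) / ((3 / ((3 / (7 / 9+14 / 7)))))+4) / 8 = 3141 / 1360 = 2.31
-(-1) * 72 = 72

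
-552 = -552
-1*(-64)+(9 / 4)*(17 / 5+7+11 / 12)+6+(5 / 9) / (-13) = 893129 / 9360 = 95.42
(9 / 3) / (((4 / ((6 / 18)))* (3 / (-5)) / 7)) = -35 / 12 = -2.92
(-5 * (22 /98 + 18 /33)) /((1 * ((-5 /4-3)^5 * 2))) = 1062400 /765302923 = 0.00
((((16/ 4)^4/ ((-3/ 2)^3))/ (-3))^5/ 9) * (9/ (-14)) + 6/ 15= -90071943732428306/ 122037454035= -738068.03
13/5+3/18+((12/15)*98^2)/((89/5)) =1159867/2670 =434.41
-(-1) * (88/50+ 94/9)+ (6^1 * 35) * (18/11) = 880706/2475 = 355.84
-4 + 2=-2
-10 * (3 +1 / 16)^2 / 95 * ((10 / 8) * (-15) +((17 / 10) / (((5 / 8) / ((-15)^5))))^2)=-40973451560819925 / 9728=-4211909083143.50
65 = 65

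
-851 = -851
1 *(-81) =-81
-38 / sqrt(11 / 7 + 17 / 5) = -19 * sqrt(6090) / 87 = -17.04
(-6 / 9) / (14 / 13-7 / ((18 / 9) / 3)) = 0.07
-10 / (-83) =10 / 83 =0.12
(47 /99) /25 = 47 /2475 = 0.02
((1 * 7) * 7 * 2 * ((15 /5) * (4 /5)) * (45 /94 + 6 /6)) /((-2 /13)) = -531258 /235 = -2260.67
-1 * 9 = -9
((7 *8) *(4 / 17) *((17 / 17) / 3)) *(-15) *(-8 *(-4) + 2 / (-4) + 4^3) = -106960 / 17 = -6291.76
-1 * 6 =-6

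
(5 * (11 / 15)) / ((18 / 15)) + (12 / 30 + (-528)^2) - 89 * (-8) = 25154951 / 90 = 279499.46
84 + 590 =674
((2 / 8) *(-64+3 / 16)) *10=-5105 / 32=-159.53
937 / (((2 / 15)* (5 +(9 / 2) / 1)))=14055 / 19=739.74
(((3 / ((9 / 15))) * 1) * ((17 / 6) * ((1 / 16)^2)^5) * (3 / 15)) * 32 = 17 / 206158430208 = 0.00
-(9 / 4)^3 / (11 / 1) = -729 / 704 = -1.04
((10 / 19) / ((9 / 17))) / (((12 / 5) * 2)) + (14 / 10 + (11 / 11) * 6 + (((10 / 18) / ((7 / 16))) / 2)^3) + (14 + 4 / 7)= 2131677749 / 95017860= 22.43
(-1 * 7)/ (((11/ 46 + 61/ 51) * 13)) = -2346/ 6253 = -0.38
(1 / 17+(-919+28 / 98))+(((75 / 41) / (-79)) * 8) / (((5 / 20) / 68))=-373508280 / 385441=-969.04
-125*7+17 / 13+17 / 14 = -158791 / 182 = -872.48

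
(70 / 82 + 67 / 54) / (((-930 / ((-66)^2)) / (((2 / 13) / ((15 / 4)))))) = -4488616 / 11153025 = -0.40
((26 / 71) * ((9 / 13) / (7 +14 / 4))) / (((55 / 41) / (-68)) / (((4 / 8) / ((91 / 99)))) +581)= 150552 / 3622519187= 0.00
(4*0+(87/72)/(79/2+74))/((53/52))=377/36093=0.01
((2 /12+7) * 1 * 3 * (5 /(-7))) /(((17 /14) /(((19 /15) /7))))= -817 /357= -2.29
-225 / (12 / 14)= -525 / 2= -262.50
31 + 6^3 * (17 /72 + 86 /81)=934 /3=311.33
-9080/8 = -1135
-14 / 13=-1.08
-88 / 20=-22 / 5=-4.40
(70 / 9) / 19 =70 / 171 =0.41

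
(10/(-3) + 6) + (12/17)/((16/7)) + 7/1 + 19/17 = 2263/204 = 11.09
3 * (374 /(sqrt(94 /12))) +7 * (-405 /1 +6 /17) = -48153 /17 +1122 * sqrt(282) /47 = -2431.64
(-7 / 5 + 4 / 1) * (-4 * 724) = -37648 / 5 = -7529.60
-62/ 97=-0.64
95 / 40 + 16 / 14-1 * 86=-4619 / 56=-82.48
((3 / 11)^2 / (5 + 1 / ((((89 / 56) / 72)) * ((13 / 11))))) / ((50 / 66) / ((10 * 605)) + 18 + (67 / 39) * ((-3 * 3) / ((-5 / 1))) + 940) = 44671770 / 25013021955527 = 0.00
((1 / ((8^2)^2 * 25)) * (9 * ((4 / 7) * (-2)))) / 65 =-0.00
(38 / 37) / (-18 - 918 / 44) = -44 / 1665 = -0.03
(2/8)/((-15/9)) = -3/20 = -0.15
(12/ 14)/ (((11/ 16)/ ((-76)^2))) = 554496/ 77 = 7201.25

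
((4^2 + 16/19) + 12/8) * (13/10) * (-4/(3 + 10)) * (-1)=697/95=7.34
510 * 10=5100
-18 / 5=-3.60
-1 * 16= -16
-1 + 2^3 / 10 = -1 / 5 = -0.20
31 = 31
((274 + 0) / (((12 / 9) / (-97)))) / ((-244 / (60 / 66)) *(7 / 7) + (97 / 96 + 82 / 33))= 105248880 / 1398697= 75.25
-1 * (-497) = 497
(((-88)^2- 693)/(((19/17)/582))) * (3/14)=104643891/133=786796.17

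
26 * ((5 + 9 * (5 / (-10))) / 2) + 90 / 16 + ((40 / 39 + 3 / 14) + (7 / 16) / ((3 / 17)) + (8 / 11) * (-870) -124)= -11865985 / 16016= -740.88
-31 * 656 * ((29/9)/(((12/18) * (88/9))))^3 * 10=-4184786565/170368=-24563.22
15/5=3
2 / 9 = 0.22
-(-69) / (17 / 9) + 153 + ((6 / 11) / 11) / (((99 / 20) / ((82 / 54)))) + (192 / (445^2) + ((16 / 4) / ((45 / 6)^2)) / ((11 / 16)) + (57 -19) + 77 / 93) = 2570609863955977 / 11251067015925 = 228.48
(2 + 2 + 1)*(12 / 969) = 20 / 323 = 0.06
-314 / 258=-157 / 129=-1.22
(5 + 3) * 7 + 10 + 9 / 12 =267 / 4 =66.75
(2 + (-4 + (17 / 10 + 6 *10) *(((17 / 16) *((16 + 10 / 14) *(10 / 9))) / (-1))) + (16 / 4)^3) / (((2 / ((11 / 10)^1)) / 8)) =-1423543 / 280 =-5084.08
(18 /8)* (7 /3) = 21 /4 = 5.25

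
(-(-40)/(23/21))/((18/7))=980/69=14.20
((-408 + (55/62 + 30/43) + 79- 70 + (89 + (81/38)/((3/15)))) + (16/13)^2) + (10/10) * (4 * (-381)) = -1820.24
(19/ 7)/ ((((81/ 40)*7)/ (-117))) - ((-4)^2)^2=-122776/ 441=-278.40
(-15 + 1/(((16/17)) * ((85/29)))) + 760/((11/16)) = 959919/880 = 1090.82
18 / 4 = 9 / 2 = 4.50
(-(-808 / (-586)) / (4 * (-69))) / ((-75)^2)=101 / 113720625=0.00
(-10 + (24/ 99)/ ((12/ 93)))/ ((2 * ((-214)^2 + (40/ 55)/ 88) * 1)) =-1474/ 16623951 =-0.00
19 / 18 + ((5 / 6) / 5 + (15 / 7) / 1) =212 / 63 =3.37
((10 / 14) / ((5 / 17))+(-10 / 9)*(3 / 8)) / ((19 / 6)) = 169 / 266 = 0.64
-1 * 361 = -361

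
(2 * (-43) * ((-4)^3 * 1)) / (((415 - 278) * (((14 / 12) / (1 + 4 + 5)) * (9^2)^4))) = 0.00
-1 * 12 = -12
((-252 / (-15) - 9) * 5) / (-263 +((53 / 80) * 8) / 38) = -14820 / 99887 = -0.15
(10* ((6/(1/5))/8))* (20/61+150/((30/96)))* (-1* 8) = -8790000/61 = -144098.36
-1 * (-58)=58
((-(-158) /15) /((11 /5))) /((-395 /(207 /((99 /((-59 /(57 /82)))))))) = 222548 /103455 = 2.15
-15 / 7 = -2.14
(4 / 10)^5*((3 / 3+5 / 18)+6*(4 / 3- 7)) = -9424 / 28125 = -0.34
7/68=0.10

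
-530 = -530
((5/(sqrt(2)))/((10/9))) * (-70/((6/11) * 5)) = -231 * sqrt(2)/4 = -81.67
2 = 2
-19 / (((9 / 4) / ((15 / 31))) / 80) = -30400 / 93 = -326.88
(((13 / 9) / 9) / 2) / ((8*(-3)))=-13 / 3888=-0.00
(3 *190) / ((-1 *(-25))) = 114 / 5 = 22.80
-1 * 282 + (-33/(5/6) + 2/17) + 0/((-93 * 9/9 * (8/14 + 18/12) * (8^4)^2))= -27326/85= -321.48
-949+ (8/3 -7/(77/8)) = -31253/33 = -947.06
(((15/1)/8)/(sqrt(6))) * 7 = 35 * sqrt(6)/16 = 5.36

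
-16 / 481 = -0.03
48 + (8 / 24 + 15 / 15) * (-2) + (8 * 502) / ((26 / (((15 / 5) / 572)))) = 257342 / 5577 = 46.14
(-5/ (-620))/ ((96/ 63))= 21/ 3968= 0.01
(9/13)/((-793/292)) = -2628/10309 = -0.25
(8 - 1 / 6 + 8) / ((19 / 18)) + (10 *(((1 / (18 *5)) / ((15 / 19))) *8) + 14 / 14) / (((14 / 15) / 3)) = 131 / 6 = 21.83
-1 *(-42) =42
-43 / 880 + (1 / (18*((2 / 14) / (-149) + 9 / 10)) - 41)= -3043939139 / 74265840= -40.99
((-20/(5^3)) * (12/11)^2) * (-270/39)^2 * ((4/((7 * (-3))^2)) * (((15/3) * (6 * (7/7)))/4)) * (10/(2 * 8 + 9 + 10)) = -0.18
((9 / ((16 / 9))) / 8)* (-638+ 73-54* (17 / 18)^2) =-99333 / 256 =-388.02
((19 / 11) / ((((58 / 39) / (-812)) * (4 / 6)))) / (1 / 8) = -11317.09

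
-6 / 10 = -3 / 5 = -0.60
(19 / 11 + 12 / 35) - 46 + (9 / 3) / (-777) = -625836 / 14245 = -43.93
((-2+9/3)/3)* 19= 19/3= 6.33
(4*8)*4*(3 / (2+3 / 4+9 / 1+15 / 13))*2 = 59.52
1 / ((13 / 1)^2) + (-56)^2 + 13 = 532182 / 169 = 3149.01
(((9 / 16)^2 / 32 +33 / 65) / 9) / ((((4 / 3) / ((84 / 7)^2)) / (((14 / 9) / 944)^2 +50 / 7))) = 6376103639137 / 143722414080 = 44.36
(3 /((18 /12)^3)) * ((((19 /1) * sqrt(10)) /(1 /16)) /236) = 608 * sqrt(10) /531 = 3.62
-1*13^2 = -169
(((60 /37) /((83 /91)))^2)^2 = 888731494560000 /88944534343681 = 9.99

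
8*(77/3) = 616/3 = 205.33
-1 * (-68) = 68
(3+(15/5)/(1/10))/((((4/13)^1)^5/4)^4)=627163804571066381480433/4294967296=146022952294691.09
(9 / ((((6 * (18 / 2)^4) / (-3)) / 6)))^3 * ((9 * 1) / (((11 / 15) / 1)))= -5 / 5845851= -0.00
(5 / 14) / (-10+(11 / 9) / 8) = -180 / 4963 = -0.04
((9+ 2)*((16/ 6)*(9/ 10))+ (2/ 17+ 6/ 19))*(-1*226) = -6064.36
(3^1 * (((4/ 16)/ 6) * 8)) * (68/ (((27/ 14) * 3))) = 952/ 81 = 11.75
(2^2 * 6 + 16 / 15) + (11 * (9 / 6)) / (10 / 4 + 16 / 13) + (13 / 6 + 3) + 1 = 103759 / 2910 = 35.66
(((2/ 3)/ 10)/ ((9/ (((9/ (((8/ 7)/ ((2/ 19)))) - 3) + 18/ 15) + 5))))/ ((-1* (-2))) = 1531/ 102600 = 0.01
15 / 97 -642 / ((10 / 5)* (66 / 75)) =-778095 / 2134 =-364.62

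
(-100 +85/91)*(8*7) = -72120/13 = -5547.69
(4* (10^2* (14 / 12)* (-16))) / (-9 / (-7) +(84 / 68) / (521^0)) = -26656 / 9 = -2961.78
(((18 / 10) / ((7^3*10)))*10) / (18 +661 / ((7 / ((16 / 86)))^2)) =16641 / 58559270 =0.00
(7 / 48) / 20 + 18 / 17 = 17399 / 16320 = 1.07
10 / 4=5 / 2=2.50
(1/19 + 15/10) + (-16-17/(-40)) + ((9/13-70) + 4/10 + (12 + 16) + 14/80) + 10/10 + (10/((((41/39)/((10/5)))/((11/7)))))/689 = -403602065/7514234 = -53.71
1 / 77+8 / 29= 645 / 2233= 0.29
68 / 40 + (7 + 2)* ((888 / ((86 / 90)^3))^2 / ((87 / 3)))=589312726921983157 / 1833195284210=321467.51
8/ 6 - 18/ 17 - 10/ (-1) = 524/ 51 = 10.27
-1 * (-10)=10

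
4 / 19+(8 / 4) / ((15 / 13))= 554 / 285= 1.94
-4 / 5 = -0.80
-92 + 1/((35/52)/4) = -3012/35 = -86.06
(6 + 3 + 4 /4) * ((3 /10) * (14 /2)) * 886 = 18606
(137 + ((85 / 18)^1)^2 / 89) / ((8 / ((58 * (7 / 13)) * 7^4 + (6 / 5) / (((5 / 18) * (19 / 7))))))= 48226589477717 / 37486800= 1286495.23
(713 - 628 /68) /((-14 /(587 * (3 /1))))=-10534302 /119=-88523.55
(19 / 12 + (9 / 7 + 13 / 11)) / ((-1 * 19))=-197 / 924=-0.21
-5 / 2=-2.50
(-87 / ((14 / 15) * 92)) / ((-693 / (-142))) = -10295 / 49588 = -0.21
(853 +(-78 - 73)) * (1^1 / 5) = 702 / 5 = 140.40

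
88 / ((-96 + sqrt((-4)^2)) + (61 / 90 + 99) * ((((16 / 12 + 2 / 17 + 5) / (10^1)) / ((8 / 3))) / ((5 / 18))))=-2992000 / 176541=-16.95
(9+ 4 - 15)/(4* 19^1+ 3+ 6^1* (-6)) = -2/43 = -0.05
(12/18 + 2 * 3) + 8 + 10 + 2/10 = 373/15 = 24.87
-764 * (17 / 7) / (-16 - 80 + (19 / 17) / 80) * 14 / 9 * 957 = 11269427840 / 391623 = 28776.22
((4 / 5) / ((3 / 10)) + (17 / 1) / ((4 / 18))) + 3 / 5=2393 / 30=79.77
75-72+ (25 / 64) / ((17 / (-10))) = 1507 / 544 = 2.77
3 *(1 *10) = 30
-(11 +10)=-21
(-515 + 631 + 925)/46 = 1041/46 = 22.63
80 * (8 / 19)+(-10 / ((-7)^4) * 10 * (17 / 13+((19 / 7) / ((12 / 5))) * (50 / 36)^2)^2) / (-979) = 47080038559898265235 / 1397667152466801216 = 33.68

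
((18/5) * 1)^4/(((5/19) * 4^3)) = 124659/12500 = 9.97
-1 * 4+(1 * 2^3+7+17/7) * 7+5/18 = 2129/18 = 118.28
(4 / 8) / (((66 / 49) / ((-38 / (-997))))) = 931 / 65802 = 0.01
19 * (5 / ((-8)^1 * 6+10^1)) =-5 / 2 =-2.50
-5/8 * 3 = -15/8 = -1.88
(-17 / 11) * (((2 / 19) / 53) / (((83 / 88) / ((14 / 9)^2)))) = -53312 / 6770061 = -0.01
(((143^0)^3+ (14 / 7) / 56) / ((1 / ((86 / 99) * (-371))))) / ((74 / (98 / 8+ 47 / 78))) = -132512455 / 2285712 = -57.97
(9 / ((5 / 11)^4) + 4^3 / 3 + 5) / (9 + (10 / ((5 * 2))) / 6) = 889364 / 34375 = 25.87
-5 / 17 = -0.29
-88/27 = -3.26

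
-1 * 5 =-5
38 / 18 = 19 / 9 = 2.11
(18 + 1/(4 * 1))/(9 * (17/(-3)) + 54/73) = -5329/14676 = -0.36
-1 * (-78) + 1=79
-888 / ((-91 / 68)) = 60384 / 91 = 663.56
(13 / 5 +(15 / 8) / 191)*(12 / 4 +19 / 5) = 338963 / 19100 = 17.75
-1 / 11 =-0.09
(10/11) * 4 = 40/11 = 3.64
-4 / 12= -1 / 3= -0.33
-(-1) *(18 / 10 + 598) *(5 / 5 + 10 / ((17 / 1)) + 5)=335888 / 85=3951.62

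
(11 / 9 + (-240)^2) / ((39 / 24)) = 4147288 / 117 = 35446.91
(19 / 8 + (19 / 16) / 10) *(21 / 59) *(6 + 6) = 25137 / 2360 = 10.65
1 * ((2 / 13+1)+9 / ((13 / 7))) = 6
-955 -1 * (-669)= -286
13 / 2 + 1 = 15 / 2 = 7.50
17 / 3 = 5.67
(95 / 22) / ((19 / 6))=15 / 11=1.36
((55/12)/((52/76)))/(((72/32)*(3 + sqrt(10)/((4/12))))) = -1045/9477 + 1045*sqrt(10)/9477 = 0.24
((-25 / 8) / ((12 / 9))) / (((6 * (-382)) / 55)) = 1375 / 24448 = 0.06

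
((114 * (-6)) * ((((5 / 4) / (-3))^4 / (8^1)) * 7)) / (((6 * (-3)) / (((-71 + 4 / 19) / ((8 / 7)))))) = -41190625 / 663552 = -62.08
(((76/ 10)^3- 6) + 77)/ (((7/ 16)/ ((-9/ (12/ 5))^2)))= 573723/ 35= 16392.09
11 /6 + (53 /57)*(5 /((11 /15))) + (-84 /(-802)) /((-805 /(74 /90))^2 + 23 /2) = 10786433388831697 /1319756784931398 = 8.17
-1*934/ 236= -467/ 118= -3.96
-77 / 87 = -0.89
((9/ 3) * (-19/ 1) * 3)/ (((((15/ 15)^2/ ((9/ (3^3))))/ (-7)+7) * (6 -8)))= 1197/ 92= 13.01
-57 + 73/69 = -55.94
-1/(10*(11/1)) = -1/110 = -0.01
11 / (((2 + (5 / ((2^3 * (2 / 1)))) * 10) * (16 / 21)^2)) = 4851 / 1312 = 3.70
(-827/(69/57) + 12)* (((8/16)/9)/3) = -15437/1242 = -12.43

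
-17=-17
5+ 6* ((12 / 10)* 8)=313 / 5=62.60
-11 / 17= -0.65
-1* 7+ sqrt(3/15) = -7+ sqrt(5)/5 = -6.55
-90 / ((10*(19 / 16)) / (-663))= 95472 / 19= 5024.84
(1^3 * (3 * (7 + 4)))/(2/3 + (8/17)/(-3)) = 1683/26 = 64.73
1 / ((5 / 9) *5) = 9 / 25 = 0.36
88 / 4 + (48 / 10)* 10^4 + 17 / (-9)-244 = 429985 / 9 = 47776.11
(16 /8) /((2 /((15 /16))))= 15 /16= 0.94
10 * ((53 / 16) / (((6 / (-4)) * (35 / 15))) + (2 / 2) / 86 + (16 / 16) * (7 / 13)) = -62035 / 15652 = -3.96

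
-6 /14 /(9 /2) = -2 /21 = -0.10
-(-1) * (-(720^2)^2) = -268738560000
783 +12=795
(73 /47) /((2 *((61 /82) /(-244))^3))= -27404162.72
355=355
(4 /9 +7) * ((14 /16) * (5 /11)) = 2345 /792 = 2.96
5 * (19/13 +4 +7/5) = 34.31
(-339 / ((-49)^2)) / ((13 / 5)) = -1695 / 31213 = -0.05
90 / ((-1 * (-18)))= 5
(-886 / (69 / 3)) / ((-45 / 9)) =886 / 115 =7.70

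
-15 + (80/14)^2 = 17.65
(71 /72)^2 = 5041 /5184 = 0.97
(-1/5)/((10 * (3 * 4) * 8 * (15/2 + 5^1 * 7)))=-1/204000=-0.00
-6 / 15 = -2 / 5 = -0.40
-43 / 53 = -0.81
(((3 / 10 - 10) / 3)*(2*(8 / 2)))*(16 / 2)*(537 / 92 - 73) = 4794904 / 345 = 13898.27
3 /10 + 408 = 4083 /10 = 408.30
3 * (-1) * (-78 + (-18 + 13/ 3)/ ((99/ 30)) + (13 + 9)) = 5954/ 33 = 180.42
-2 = -2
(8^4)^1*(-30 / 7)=-17554.29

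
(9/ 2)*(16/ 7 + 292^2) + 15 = 2685993/ 7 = 383713.29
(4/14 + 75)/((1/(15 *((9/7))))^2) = 9604575/343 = 28001.68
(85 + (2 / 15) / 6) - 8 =3466 / 45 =77.02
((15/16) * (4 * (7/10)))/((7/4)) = 3/2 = 1.50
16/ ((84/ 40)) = 160/ 21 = 7.62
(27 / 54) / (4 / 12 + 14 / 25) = 75 / 134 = 0.56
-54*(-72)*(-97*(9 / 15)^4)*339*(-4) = 41423109696 / 625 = 66276975.51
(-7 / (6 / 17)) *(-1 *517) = 61523 / 6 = 10253.83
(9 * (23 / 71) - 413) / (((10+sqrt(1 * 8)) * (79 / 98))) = -7133420 / 129007+1426684 * sqrt(2) / 129007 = -39.66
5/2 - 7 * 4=-51/2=-25.50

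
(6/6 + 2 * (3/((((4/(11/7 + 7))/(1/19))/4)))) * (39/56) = 19227/7448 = 2.58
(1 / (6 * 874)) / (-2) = -1 / 10488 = -0.00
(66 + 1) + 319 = 386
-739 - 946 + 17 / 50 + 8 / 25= -84217 / 50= -1684.34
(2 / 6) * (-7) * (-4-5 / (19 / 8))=812 / 57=14.25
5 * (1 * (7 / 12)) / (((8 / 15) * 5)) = 35 / 32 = 1.09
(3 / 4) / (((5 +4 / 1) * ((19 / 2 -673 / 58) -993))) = -0.00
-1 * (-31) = 31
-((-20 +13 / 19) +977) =-18196 / 19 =-957.68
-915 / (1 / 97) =-88755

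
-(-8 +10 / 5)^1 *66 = 396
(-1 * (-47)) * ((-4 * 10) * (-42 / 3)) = 26320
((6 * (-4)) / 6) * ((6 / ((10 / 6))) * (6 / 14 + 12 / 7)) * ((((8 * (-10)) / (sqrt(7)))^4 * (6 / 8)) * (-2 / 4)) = 3317760000 / 343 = 9672769.68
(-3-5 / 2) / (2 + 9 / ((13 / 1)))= -143 / 70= -2.04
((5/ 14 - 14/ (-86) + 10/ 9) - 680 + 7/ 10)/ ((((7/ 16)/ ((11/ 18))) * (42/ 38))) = -15347331472/ 17920035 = -856.43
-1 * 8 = -8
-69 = -69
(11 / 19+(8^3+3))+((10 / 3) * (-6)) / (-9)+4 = 89228 / 171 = 521.80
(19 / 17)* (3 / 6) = 19 / 34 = 0.56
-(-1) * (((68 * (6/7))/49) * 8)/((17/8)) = 1536/343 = 4.48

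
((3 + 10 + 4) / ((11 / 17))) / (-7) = -289 / 77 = -3.75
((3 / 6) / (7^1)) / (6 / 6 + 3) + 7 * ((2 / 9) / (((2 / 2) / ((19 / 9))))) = 14977 / 4536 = 3.30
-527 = -527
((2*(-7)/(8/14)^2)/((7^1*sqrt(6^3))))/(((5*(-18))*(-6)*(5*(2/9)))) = -49*sqrt(6)/172800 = -0.00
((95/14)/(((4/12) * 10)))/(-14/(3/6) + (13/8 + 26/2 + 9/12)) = -114/707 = -0.16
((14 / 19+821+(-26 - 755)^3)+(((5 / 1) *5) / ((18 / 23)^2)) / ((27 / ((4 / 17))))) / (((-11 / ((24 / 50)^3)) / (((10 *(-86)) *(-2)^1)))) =7408701105583297024 / 899353125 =8237811044.00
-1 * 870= -870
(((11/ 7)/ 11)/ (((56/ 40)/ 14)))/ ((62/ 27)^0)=1.43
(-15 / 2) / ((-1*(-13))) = -15 / 26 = -0.58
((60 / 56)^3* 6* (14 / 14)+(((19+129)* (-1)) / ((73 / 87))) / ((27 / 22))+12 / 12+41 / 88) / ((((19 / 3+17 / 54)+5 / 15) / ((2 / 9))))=-2674676987 / 623020398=-4.29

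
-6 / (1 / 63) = -378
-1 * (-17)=17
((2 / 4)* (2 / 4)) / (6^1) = 1 / 24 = 0.04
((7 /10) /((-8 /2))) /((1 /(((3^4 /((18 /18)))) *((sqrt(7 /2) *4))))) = -106.08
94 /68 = 1.38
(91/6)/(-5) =-91/30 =-3.03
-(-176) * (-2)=-352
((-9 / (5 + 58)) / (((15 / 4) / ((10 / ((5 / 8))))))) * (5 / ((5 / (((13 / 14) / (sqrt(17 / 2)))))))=-416 * sqrt(34) / 12495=-0.19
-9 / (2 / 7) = -63 / 2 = -31.50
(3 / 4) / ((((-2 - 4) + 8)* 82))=3 / 656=0.00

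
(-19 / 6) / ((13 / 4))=-38 / 39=-0.97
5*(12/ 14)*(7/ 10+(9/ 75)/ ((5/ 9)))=687/ 175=3.93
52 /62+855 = 26531 /31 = 855.84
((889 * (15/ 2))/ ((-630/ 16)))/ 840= -127/ 630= -0.20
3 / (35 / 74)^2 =16428 / 1225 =13.41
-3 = -3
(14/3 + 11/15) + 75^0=32/5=6.40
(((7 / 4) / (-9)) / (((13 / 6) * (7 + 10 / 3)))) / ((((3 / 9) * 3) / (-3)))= 21 / 806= 0.03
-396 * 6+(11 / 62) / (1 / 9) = -147213 / 62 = -2374.40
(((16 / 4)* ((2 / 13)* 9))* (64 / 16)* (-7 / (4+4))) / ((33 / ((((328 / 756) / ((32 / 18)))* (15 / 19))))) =-615 / 5434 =-0.11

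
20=20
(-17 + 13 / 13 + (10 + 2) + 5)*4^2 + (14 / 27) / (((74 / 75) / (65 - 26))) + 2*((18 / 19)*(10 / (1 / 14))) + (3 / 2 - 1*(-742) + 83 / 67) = 295746461 / 282606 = 1046.50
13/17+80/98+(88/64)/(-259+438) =1895107/1192856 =1.59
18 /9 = 2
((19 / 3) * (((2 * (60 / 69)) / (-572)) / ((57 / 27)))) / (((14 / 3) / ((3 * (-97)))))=13095 / 23023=0.57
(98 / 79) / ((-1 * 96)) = -49 / 3792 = -0.01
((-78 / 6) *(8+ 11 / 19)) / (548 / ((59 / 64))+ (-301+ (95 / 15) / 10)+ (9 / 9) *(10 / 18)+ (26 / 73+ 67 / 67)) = -821387970 / 2179926031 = -0.38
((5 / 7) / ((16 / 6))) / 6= 5 / 112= 0.04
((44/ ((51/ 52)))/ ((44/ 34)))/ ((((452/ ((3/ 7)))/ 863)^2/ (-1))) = -29045991/ 1251362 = -23.21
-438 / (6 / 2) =-146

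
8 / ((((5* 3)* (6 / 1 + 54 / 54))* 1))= 8 / 105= 0.08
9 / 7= 1.29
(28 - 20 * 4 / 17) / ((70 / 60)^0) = 23.29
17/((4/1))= 17/4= 4.25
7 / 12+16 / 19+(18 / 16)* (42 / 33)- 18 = -18989 / 1254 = -15.14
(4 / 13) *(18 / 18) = 4 / 13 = 0.31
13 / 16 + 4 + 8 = 205 / 16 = 12.81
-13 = -13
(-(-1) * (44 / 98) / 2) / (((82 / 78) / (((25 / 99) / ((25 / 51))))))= 221 / 2009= 0.11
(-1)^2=1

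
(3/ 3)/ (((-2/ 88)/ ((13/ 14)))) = -286/ 7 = -40.86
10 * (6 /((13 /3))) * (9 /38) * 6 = 4860 /247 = 19.68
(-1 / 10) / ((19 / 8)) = -4 / 95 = -0.04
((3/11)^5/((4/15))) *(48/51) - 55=-150568105/2737867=-54.99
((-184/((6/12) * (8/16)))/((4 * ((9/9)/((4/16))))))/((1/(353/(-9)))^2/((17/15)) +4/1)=-97444238/8474627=-11.50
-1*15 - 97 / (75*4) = -4597 / 300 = -15.32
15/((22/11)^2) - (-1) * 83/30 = 391/60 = 6.52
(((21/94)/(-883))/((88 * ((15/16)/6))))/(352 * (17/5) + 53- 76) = -0.00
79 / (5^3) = 79 / 125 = 0.63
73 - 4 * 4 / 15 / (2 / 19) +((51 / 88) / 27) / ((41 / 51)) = 3403789 / 54120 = 62.89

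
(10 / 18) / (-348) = -5 / 3132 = -0.00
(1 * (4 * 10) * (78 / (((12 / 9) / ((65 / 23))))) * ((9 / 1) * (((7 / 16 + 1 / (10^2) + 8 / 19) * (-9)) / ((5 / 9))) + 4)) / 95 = -7088056209 / 830300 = -8536.74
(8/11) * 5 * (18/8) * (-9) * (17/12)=-2295/22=-104.32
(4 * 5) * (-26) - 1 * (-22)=-498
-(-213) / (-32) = -213 / 32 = -6.66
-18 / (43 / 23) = -9.63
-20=-20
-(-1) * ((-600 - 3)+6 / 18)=-1808 / 3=-602.67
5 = 5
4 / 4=1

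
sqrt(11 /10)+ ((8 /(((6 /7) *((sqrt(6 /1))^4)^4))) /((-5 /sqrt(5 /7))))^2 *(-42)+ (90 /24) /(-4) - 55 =-73971485366449 /1322395269120+ sqrt(110) /10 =-54.89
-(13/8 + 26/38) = -351/152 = -2.31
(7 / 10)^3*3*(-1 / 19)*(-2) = 1029 / 9500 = 0.11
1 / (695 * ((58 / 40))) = 4 / 4031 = 0.00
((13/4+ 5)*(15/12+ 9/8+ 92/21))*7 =12485/32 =390.16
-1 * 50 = -50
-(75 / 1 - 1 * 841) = 766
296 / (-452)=-74 / 113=-0.65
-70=-70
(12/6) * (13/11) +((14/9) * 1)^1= 3.92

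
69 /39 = 1.77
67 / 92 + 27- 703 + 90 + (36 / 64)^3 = -55120513 / 94208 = -585.09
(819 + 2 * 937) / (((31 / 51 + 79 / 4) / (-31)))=-17030532 / 4153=-4100.78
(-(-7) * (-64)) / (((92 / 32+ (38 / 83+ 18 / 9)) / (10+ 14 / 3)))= -13088768 / 10623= -1232.12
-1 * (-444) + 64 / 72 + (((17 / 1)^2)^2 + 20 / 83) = 83966.13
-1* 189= -189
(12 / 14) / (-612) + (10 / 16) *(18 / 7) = 2293 / 1428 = 1.61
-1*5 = -5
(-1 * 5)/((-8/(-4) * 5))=-1/2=-0.50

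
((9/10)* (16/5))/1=72/25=2.88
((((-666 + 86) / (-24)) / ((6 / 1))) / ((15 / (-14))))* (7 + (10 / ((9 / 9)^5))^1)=-3451 / 54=-63.91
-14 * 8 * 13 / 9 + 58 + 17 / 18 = -617 / 6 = -102.83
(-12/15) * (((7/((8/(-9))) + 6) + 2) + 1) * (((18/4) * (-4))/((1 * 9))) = 9/5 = 1.80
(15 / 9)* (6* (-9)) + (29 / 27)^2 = -64769 / 729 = -88.85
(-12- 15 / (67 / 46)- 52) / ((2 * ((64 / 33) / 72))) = -739233 / 536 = -1379.17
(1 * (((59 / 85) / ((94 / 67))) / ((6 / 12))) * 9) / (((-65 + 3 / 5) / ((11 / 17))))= -391347 / 4373726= -0.09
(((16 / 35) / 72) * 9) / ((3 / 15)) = 2 / 7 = 0.29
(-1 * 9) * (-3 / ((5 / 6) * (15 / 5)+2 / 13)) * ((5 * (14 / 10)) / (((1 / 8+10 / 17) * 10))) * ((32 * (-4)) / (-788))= 3564288 / 2197535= 1.62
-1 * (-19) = 19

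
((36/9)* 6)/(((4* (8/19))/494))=14079/2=7039.50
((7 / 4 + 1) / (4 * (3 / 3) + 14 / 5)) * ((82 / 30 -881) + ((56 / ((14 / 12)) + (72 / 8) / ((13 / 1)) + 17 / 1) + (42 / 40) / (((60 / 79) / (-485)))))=-50899541 / 84864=-599.78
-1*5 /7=-5 /7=-0.71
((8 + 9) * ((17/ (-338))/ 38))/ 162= -289/ 2080728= -0.00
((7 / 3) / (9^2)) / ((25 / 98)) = 686 / 6075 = 0.11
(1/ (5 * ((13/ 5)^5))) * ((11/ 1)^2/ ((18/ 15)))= 0.17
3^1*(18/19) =54/19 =2.84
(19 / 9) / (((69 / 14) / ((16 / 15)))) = 4256 / 9315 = 0.46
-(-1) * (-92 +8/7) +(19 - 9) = -566/7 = -80.86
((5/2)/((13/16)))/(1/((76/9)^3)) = 17559040/9477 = 1852.81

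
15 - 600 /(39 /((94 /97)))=115 /1261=0.09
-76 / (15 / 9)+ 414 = 1842 / 5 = 368.40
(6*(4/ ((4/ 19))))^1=114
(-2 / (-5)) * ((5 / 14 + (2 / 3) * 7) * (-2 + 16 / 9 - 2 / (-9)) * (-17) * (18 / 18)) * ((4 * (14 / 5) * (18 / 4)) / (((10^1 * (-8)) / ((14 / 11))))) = 0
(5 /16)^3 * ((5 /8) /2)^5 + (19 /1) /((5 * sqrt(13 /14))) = 390625 /4294967296 + 19 * sqrt(182) /65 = 3.94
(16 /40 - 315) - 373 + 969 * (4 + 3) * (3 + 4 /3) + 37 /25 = 717672 /25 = 28706.88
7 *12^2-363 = 645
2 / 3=0.67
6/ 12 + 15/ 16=23/ 16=1.44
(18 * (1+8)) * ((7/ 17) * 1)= 1134/ 17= 66.71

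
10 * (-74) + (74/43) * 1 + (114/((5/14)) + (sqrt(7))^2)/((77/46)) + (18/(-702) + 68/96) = -542.72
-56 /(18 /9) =-28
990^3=970299000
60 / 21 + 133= 951 / 7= 135.86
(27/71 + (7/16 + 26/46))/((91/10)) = 180675/1188824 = 0.15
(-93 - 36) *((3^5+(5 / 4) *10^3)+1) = -192726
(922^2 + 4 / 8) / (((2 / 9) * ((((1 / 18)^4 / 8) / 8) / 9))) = 231306115463424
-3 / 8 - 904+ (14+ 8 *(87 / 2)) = -4339 / 8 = -542.38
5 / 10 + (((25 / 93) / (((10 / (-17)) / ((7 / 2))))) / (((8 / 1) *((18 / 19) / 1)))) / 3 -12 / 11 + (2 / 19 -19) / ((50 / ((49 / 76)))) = -14436650363 / 15953889600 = -0.90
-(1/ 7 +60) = -60.14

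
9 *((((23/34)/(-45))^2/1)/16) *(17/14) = 529/3427200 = 0.00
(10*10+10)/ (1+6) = 110/ 7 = 15.71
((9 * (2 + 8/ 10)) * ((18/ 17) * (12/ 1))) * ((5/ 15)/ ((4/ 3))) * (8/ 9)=71.15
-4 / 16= -1 / 4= -0.25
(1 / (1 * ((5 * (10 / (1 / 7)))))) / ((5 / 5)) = 1 / 350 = 0.00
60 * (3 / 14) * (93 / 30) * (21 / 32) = 837 / 32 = 26.16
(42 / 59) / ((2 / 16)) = 336 / 59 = 5.69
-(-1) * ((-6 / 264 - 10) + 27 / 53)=-22185 / 2332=-9.51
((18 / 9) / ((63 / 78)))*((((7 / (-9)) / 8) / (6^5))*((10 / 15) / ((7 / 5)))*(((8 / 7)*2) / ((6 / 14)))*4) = -0.00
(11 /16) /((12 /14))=77 /96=0.80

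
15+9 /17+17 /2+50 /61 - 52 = -56311 /2074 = -27.15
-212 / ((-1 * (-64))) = -53 / 16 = -3.31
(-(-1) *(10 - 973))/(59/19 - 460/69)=54891/203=270.40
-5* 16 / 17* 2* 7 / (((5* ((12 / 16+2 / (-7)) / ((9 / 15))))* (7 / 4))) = -10752 / 1105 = -9.73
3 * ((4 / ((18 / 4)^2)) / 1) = 16 / 27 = 0.59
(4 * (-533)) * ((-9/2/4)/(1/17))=40774.50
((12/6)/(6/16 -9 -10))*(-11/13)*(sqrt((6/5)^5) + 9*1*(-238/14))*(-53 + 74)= -565488/1937 + 133056*sqrt(30)/242125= -288.93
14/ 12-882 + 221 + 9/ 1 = -3905/ 6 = -650.83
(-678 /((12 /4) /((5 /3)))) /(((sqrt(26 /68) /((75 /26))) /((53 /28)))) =-748625 * sqrt(442) /4732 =-3326.06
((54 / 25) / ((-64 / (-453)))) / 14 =1.09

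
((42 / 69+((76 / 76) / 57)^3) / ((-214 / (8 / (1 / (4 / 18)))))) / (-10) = 2074180 / 4101839757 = 0.00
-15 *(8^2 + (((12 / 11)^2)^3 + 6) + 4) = -2011222470 / 1771561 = -1135.28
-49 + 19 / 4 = -177 / 4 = -44.25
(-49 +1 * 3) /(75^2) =-46 /5625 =-0.01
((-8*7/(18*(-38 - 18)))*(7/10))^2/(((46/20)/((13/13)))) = 49/74520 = 0.00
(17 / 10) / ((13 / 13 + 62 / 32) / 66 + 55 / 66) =2992 / 1545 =1.94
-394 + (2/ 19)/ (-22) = -82347/ 209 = -394.00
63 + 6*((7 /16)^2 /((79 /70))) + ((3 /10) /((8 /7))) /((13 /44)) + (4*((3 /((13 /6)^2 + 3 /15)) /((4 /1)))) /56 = 131568788943 /2026722880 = 64.92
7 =7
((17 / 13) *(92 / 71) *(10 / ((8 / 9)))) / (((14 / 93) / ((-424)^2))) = 147086880480 / 6461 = 22765342.90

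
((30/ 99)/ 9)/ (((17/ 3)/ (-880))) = -800/ 153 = -5.23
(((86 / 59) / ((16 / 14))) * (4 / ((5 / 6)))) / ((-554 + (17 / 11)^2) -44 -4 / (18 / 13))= -0.01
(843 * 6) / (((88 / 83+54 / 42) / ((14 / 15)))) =13713924 / 6815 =2012.31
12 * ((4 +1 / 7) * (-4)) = -1392 / 7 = -198.86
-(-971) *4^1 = 3884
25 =25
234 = 234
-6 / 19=-0.32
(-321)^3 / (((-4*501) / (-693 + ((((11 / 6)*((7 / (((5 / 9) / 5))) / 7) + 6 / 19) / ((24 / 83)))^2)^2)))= 1076956870740422802007851 / 5705198993408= 188767626157.26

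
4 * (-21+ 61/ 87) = -7064/ 87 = -81.20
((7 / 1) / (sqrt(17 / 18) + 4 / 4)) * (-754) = -95004 + 15834 * sqrt(34) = -2676.71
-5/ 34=-0.15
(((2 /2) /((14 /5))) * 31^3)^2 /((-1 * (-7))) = 22187592025 /1372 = 16171714.30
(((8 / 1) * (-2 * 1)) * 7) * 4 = -448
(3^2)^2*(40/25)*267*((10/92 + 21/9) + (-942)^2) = 3531157623684/115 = 30705718466.82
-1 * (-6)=6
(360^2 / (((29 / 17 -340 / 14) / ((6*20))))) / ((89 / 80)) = -148055040000 / 239143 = -619106.73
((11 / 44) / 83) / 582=1 / 193224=0.00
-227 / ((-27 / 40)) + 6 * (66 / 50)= 232346 / 675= 344.22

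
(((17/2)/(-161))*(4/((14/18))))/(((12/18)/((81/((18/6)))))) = -11.00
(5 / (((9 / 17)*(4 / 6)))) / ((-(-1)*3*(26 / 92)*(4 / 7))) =13685 / 468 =29.24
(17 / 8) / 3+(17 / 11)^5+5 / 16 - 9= 6470603 / 7730448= 0.84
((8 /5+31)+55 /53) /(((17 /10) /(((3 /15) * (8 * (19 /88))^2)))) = 6435908 /545105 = 11.81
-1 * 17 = -17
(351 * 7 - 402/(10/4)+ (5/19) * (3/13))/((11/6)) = 17015292/13585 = 1252.51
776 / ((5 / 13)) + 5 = 10113 / 5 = 2022.60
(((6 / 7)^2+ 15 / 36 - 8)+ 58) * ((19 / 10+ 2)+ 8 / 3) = 5925169 / 17640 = 335.89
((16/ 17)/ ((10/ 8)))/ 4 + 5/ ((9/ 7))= 3119/ 765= 4.08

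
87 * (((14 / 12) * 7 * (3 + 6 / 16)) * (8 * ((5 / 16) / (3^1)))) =1998.28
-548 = -548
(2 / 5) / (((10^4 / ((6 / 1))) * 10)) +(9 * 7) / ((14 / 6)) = 3375003 / 125000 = 27.00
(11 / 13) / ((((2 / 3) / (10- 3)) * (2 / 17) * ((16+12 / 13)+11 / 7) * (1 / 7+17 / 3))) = 343 / 488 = 0.70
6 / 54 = 1 / 9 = 0.11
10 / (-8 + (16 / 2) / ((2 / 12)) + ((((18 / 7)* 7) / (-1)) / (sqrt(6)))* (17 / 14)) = 3570* sqrt(6) / 148997 + 39200 / 148997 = 0.32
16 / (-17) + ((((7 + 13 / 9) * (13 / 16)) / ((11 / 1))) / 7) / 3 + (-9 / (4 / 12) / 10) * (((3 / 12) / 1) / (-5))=-5488589 / 7068600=-0.78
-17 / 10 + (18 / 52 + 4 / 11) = -708 / 715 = -0.99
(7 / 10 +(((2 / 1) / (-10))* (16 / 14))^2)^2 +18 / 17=165788033 / 102042500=1.62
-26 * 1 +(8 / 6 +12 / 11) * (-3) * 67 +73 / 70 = -394417 / 770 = -512.23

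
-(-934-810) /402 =4.34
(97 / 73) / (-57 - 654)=-97 / 51903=-0.00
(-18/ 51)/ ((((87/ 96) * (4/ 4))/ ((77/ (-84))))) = 176/ 493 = 0.36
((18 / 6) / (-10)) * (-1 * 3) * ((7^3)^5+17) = 4272805358964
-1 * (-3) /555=1 /185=0.01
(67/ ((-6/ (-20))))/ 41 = 670/ 123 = 5.45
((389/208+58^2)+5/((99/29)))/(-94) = -35.82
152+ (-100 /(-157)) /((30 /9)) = 23894 /157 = 152.19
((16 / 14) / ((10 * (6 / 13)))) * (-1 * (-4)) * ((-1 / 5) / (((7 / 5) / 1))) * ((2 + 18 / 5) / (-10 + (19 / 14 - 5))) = 832 / 14325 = 0.06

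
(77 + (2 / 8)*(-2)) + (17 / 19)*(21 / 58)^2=4897071 / 63916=76.62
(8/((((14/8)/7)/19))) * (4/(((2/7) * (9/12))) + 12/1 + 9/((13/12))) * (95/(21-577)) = -21948800/5421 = -4048.85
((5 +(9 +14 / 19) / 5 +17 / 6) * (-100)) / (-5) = 11150 / 57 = 195.61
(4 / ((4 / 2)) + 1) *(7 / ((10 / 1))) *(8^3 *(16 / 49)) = 12288 / 35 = 351.09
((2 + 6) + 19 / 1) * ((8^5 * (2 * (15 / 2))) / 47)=13271040 / 47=282362.55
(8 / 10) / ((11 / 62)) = 248 / 55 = 4.51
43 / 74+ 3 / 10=163 / 185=0.88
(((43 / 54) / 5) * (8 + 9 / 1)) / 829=731 / 223830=0.00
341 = 341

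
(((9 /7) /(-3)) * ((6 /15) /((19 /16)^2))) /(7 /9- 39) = 1728 /543305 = 0.00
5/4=1.25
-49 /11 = -4.45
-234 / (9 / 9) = -234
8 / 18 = 4 / 9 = 0.44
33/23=1.43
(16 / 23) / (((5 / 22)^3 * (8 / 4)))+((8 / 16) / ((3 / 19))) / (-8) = 4034207 / 138000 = 29.23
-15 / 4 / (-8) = 15 / 32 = 0.47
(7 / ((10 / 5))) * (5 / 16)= 35 / 32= 1.09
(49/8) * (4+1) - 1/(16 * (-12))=5881/192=30.63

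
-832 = -832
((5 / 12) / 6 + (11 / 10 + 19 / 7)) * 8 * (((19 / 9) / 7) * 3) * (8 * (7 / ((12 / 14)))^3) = 446473153 / 3645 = 122489.21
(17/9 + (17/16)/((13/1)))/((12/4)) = 3689/5616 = 0.66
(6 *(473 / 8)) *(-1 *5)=-7095 / 4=-1773.75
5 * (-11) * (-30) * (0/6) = 0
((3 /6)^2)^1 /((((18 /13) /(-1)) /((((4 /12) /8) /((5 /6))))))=-13 /1440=-0.01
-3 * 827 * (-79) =195999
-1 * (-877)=877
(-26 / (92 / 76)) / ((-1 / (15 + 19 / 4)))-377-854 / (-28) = 1787 / 23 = 77.70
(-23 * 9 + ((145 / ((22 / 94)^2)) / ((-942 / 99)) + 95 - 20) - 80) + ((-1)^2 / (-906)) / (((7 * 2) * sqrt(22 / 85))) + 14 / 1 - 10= -1679347 / 3454 - sqrt(1870) / 279048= -486.20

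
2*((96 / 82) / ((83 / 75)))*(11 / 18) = 4400 / 3403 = 1.29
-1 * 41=-41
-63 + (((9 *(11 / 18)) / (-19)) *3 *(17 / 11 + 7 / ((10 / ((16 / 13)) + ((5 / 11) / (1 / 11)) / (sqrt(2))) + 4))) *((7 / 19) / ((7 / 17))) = -402100329 / 6215698 + 314160 *sqrt(2) / 3107849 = -64.55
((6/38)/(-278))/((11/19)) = -3/3058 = -0.00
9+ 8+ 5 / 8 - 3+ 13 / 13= 125 / 8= 15.62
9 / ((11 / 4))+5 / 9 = 379 / 99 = 3.83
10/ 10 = 1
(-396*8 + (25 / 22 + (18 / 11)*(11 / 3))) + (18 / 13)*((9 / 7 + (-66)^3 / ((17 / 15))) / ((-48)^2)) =-7216973509 / 2178176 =-3313.31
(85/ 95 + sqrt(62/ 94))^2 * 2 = 68 * sqrt(1457)/ 893 + 49548/ 16967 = 5.83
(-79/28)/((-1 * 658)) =0.00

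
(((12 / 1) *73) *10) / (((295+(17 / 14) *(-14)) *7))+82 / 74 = 201953 / 36001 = 5.61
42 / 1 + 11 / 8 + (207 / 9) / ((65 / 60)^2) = 85139 / 1352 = 62.97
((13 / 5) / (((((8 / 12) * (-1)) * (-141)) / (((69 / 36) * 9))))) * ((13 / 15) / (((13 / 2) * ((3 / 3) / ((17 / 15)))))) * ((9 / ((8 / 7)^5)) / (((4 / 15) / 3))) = 2306609487 / 616038400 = 3.74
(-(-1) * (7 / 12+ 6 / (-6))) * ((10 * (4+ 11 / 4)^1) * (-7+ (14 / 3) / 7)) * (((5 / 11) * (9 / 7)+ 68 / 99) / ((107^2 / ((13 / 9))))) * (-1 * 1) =-5440175 / 190419768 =-0.03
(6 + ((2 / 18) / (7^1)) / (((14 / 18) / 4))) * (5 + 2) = 298 / 7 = 42.57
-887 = -887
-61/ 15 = -4.07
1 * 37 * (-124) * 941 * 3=-12951924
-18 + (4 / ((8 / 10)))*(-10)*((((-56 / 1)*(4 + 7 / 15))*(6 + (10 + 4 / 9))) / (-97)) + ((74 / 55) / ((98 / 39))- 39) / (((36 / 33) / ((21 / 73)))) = -28752266609 / 13383090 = -2148.40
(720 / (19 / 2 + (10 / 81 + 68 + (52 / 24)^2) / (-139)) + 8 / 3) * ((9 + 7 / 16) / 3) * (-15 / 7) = -9485796595 / 16978458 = -558.70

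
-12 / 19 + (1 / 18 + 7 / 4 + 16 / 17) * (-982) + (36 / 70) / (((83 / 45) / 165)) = -8957995681 / 3377934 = -2651.92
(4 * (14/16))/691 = 0.01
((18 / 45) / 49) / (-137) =-2 / 33565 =-0.00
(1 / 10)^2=1 / 100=0.01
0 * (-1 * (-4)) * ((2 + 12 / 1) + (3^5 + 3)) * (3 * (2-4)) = 0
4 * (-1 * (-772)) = 3088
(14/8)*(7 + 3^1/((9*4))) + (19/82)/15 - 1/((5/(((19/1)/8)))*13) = 12.37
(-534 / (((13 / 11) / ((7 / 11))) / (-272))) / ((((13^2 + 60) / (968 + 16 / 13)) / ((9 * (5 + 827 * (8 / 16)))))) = 48252155414400 / 38701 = 1246793504.42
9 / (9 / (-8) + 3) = 24 / 5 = 4.80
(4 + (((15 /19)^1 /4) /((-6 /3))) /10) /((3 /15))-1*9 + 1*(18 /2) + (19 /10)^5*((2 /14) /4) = 1108420881 /53200000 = 20.83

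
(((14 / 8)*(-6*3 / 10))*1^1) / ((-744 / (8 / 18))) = 7 / 3720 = 0.00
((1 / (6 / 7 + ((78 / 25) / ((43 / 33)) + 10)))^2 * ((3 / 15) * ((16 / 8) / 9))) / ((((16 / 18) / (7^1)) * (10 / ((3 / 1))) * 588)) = 323575 / 318197744768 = 0.00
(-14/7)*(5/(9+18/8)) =-8/9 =-0.89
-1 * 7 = -7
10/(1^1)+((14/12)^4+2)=17953/1296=13.85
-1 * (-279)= 279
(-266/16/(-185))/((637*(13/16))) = 38/218855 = 0.00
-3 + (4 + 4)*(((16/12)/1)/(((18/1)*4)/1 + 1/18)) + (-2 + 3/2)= -3.35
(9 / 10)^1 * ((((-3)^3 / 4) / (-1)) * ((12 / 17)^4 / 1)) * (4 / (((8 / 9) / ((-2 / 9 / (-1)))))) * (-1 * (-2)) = 1259712 / 417605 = 3.02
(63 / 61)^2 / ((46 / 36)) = 71442 / 85583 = 0.83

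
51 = 51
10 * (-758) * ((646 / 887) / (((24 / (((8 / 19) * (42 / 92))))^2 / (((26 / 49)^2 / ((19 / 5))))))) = -217773400 / 8300085647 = -0.03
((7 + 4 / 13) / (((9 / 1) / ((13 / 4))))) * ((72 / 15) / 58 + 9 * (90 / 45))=8303 / 174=47.72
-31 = -31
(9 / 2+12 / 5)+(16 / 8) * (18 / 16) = 183 / 20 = 9.15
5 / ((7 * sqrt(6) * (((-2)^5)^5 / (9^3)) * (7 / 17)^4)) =-101478015 * sqrt(6) / 1127898677248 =-0.00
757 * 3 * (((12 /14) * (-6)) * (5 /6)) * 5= -340650 /7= -48664.29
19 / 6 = 3.17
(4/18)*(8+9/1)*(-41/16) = -697/72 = -9.68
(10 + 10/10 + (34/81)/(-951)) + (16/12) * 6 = 1463555/77031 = 19.00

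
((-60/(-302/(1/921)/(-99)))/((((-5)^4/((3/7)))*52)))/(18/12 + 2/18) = -2673/15292015375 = -0.00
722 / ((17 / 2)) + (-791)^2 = 625765.94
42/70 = 3/5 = 0.60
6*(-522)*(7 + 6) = -40716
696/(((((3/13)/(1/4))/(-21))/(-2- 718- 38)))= 12002172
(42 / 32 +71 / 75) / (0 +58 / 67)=181637 / 69600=2.61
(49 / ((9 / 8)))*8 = 3136 / 9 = 348.44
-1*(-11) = 11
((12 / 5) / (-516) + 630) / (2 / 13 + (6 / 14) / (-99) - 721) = -406753347 / 465413510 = -0.87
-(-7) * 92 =644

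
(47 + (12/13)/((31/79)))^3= 7867537892369/65450827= 120205.32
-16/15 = -1.07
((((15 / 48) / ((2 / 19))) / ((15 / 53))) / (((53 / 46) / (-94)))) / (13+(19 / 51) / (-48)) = -2094978 / 31805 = -65.87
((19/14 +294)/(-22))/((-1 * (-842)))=-4135/259336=-0.02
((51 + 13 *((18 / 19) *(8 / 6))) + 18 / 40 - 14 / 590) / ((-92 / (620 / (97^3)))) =-47155247 / 94125791836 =-0.00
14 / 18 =7 / 9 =0.78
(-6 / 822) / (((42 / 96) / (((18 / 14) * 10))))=-1440 / 6713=-0.21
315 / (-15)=-21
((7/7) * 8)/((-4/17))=-34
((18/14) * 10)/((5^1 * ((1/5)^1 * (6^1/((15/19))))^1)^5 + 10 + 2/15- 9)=843750/1664012903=0.00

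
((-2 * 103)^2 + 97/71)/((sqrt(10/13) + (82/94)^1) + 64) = 1871044647589/2859669911 - 2218611359 * sqrt(130)/2859669911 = 645.44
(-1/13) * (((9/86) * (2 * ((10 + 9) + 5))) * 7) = -1512/559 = -2.70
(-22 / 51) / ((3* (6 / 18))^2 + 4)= -22 / 255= -0.09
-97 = -97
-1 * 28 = -28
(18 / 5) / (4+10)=9 / 35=0.26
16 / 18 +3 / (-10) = 53 / 90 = 0.59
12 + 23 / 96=1175 / 96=12.24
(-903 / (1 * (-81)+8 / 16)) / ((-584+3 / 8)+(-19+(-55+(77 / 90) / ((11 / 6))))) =-30960 / 1813757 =-0.02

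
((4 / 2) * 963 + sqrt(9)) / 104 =18.55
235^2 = 55225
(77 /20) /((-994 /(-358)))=1969 /1420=1.39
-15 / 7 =-2.14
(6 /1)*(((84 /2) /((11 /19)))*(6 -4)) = 9576 /11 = 870.55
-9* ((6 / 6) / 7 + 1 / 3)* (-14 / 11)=60 / 11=5.45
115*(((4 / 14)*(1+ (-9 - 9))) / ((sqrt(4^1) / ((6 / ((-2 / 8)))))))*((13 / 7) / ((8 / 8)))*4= 2439840 / 49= 49792.65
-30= -30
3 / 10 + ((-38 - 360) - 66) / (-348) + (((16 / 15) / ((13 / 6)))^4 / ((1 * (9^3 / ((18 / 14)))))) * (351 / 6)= 283637701 / 173013750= 1.64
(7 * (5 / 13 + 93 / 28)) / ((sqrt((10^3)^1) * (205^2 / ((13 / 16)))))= 1349 * sqrt(10) / 268960000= 0.00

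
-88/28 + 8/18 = -170/63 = -2.70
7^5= 16807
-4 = -4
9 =9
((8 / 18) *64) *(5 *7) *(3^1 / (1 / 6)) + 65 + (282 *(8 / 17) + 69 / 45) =4620406 / 255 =18119.24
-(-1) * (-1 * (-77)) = 77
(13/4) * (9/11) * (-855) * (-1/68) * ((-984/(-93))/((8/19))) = 77927265/92752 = 840.17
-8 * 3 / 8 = -3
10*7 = 70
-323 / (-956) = 323 / 956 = 0.34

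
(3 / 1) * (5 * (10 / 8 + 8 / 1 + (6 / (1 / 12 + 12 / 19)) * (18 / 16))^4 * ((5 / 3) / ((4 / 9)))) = 6866246.46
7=7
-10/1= -10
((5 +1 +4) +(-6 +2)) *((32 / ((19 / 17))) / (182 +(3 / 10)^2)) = 326400 / 345971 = 0.94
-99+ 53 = -46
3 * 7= 21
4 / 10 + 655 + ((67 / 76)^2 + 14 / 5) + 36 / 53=1009696513 / 1530640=659.66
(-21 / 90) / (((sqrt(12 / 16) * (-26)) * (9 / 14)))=49 * sqrt(3) / 5265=0.02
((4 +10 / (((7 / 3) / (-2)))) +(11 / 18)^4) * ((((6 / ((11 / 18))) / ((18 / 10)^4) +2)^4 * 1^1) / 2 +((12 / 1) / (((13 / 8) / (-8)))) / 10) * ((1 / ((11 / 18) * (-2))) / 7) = 8431611162448205035253 / 521537422702204354446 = 16.17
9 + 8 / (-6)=23 / 3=7.67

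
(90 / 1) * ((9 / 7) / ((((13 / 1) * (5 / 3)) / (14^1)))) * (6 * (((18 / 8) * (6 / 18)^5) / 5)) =54 / 65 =0.83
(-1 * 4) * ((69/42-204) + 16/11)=61878/77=803.61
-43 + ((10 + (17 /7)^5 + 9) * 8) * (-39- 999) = -14442956461 /16807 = -859341.73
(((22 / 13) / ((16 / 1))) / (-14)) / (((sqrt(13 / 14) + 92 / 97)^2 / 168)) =-523401998427 / 189800533 + 38792253192*sqrt(182) / 189800533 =-0.35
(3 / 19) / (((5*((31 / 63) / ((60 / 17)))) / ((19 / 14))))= 162 / 527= 0.31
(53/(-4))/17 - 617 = -42009/68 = -617.78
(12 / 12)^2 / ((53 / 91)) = 91 / 53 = 1.72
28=28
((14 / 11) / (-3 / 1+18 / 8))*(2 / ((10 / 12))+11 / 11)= -952 / 165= -5.77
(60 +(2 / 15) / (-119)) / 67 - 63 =-7427387 / 119595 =-62.10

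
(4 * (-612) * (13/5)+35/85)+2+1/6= -3244733/510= -6362.22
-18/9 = -2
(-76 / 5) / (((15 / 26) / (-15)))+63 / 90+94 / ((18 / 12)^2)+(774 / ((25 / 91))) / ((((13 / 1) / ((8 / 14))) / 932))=52135451 / 450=115856.56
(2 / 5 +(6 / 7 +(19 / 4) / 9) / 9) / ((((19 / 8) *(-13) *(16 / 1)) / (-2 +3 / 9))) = 6281 / 3361176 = 0.00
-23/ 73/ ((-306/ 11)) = 253/ 22338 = 0.01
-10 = -10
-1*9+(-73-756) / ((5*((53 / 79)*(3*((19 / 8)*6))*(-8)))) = -750179 / 90630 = -8.28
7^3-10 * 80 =-457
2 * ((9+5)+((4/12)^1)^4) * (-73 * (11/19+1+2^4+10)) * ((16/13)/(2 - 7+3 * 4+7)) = -4960.09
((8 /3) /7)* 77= 88 /3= 29.33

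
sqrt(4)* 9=18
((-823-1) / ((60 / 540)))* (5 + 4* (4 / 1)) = -155736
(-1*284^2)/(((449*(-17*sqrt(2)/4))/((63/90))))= 564592*sqrt(2)/38165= 20.92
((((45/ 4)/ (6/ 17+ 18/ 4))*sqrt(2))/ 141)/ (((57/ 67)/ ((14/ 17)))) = 469*sqrt(2)/ 29469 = 0.02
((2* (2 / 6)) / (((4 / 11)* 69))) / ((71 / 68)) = 374 / 14697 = 0.03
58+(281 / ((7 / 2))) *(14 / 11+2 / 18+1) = 172826 / 693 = 249.39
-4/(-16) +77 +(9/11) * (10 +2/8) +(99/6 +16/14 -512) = -62943/154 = -408.72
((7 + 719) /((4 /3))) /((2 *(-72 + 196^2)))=1089 /153376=0.01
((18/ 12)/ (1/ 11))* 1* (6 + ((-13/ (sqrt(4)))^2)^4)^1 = 26919164481/ 512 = 52576493.13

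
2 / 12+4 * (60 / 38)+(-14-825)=-94907 / 114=-832.52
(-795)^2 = 632025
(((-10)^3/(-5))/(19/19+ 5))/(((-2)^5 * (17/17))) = -25/24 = -1.04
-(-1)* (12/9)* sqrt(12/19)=8* sqrt(57)/57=1.06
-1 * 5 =-5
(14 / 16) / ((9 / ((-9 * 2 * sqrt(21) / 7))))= -1.15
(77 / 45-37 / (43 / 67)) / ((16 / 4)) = -27061 / 1935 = -13.99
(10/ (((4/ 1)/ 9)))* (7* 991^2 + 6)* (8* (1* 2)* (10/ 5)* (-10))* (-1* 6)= 296981553600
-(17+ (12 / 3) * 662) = -2665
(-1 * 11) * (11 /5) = -121 /5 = -24.20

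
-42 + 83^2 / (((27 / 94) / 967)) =626195188 / 27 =23192414.37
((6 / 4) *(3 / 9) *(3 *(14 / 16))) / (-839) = -21 / 13424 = -0.00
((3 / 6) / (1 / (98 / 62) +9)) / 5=49 / 4720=0.01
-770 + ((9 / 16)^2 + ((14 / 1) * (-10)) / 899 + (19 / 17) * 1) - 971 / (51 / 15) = -4124932701 / 3912448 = -1054.31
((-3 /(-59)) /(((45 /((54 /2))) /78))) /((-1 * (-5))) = 702 /1475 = 0.48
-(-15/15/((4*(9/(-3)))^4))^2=-0.00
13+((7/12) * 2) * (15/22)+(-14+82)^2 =204063/44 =4637.80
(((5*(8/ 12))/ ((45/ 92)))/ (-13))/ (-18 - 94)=23/ 4914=0.00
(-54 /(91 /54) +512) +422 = 82078 /91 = 901.96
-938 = -938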